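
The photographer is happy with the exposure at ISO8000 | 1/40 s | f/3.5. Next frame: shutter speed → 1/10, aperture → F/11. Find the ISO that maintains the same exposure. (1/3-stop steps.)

Shutter speed: 1/40 → 1/30 → 1/25 → 1/20 → 1/15 → 1/13 → 1/10 — 2 stops longer (brighter).
Aperture: f/3.5 → f/4 → f/4.5 → f/5 → f/5.6 → f/6.3 → f/7.1 → f/8 → f/9 → f/10 → f/11 — 3 1/3 stops stopped down (darker).
Net change so far: 1 1/3 stops darker. Offset with the ISO: 8000 → 10000 → 12800 → 16000 → 20000.

ISO 20000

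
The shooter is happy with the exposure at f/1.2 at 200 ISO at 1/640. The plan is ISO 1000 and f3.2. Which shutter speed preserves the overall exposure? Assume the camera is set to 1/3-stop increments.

1/500s

ISO: 200 → 250 → 320 → 400 → 500 → 640 → 800 → 1000 — 2 1/3 stops raised (brighter).
Aperture: f/1.2 → f/1.4 → f/1.6 → f/1.8 → f/2 → f/2.2 → f/2.5 → f/2.8 → f/3.2 — 2 2/3 stops narrower (darker).
Net change so far: 1/3 stop darker. Offset with the shutter speed: 1/640 → 1/500.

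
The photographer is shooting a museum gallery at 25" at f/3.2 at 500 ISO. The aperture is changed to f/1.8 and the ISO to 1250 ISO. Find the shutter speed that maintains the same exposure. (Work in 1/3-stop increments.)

3.2 s

Aperture: f/3.2 → f/2.8 → f/2.5 → f/2.2 → f/2 → f/1.8 — 1 2/3 stops wider (brighter).
ISO: 500 → 640 → 800 → 1000 → 1250 — 1 1/3 stops higher (brighter).
Net change so far: 3 stops brighter. Offset with the shutter speed: 25 → 20 → 15 → 13 → 10 → 8 → 6 → 5 → 4 → 3.2.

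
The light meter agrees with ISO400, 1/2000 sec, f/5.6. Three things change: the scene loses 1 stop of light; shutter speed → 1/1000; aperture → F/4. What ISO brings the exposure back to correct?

ISO 200

Scene light: 1 stop darker.
Shutter speed: 1/2000 → 1/1000 — 1 stop slower (brighter).
Aperture: f/5.6 → f/4 — 1 stop larger aperture (brighter).
Net so far: 1 stop brighter. ISO: 400 → 200.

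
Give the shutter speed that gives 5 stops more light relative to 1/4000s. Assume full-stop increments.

Shutter speed: 1/4000 → 1/2000 → 1/1000 → 1/500 → 1/250 → 1/125 — 5 stops slower (brighter).

1/125s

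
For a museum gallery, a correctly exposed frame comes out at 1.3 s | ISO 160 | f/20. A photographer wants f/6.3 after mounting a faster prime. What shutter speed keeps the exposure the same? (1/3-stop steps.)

1/8s

Aperture: f/20 → f/18 → f/16 → f/14 → f/13 → f/11 → f/10 → f/9 → f/8 → f/7.1 → f/6.3 — 3 1/3 stops opened up (brighter).
Need 3 1/3 stops darker from the shutter speed: 1.3 → 1 → 0.8 → 0.6 → 0.5 → 0.4 → 0.3 → 1/4 → 1/5 → 1/6 → 1/8.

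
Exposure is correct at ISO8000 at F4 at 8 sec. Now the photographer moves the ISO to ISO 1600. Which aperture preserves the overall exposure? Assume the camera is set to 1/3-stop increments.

f/1.8

ISO: 8000 → 6400 → 5000 → 4000 → 3200 → 2500 → 2000 → 1600 — 2 1/3 stops lower (darker).
Need 2 1/3 stops brighter from the aperture: f/4 → f/3.5 → f/3.2 → f/2.8 → f/2.5 → f/2.2 → f/2 → f/1.8.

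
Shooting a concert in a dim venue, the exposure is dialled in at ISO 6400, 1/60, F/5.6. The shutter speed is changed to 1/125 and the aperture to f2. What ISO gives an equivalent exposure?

Shutter speed: 1/60 → 1/125 — 1 stop faster (darker).
Aperture: f/5.6 → f/4 → f/2.8 → f/2 — 3 stops opened up (brighter).
Net change so far: 2 stops brighter. Offset with the ISO: 6400 → 3200 → 1600.

ISO 1600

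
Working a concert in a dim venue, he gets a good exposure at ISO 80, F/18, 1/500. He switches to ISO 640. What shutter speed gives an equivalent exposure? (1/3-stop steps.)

1/4000s

ISO: 80 → 100 → 125 → 160 → 200 → 250 → 320 → 400 → 500 → 640 — 3 stops raised (brighter).
Need 3 stops darker from the shutter speed: 1/500 → 1/640 → 1/800 → 1/1000 → 1/1250 → 1/1600 → 1/2000 → 1/2500 → 1/3200 → 1/4000.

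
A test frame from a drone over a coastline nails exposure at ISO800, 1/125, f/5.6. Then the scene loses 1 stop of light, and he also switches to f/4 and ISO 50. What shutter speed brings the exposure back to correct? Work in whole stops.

1/8s

Scene light: 1 stop darker.
Aperture: f/5.6 → f/4 — 1 stop larger aperture (brighter).
ISO: 800 → 400 → 200 → 100 → 50 — 4 stops lower (darker).
Net so far: 4 stops darker. Shutter speed: 1/125 → 1/60 → 1/30 → 1/15 → 1/8.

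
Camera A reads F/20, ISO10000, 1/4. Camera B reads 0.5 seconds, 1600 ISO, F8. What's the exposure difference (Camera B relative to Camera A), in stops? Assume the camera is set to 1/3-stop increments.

1 stop brighter

Aperture: f/20 → f/18 → f/16 → f/14 → f/13 → f/11 → f/10 → f/9 → f/8 — 2 2/3 stops wider (brighter).
Shutter speed: 1/4 → 0.3 → 0.4 → 0.5 — 1 stop slower (brighter).
ISO: 10000 → 8000 → 6400 → 5000 → 4000 → 3200 → 2500 → 2000 → 1600 — 2 2/3 stops dropped (darker).
Net: +2 2/3 +1 −2 2/3 = +1 stop.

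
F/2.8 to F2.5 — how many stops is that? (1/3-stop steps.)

f/2.8 → f/2.5 — count the steps: 1 third-stops = 1/3 stop.

1/3 stop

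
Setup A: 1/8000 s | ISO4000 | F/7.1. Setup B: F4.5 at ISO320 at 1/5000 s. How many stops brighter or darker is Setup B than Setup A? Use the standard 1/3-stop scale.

1 2/3 stops darker

Aperture: f/7.1 → f/6.3 → f/5.6 → f/5 → f/4.5 — 1 1/3 stops opened up (brighter).
Shutter speed: 1/8000 → 1/6400 → 1/5000 — 2/3 stop longer (brighter).
ISO: 4000 → 3200 → 2500 → 2000 → 1600 → 1250 → 1000 → 800 → 640 → 500 → 400 → 320 — 3 2/3 stops dropped (darker).
Net: +1 1/3 +2/3 −3 2/3 = −1 2/3 stops.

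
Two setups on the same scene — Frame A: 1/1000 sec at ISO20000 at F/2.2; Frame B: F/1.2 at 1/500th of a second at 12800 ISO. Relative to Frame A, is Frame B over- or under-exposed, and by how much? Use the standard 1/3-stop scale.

2 stops brighter

Aperture: f/2.2 → f/2 → f/1.8 → f/1.6 → f/1.4 → f/1.2 — 1 2/3 stops opened up (brighter).
Shutter speed: 1/1000 → 1/800 → 1/640 → 1/500 — 1 stop longer (brighter).
ISO: 20000 → 16000 → 12800 — 2/3 stop dropped (darker).
Net: +1 2/3 +1 −2/3 = +2 stops.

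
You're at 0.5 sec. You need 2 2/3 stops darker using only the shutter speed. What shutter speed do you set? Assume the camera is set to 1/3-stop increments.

Shutter speed: 0.5 → 0.4 → 0.3 → 1/4 → 1/5 → 1/6 → 1/8 → 1/10 → 1/13 — 2 2/3 stops faster (darker).

1/13s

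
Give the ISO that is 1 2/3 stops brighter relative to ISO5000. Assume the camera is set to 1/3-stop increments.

ISO 16000

ISO: 5000 → 6400 → 8000 → 10000 → 12800 → 16000 — 1 2/3 stops higher (brighter).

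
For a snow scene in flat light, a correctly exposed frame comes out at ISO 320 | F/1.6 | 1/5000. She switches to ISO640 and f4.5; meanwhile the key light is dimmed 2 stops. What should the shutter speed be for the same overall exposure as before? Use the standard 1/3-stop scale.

1/320s

Scene light: 2 stops darker.
ISO: 320 → 400 → 500 → 640 — 1 stop raised (brighter).
Aperture: f/1.6 → f/1.8 → f/2 → f/2.2 → f/2.5 → f/2.8 → f/3.2 → f/3.5 → f/4 → f/4.5 — 3 stops narrower (darker).
Net so far: 4 stops darker. Shutter speed: 1/5000 → 1/4000 → 1/3200 → 1/2500 → 1/2000 → 1/1600 → 1/1250 → 1/1000 → 1/800 → 1/640 → 1/500 → 1/400 → 1/320.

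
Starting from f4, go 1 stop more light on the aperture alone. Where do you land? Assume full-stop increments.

f/2.8

Aperture: f/4 → f/2.8 — 1 stop wider (brighter).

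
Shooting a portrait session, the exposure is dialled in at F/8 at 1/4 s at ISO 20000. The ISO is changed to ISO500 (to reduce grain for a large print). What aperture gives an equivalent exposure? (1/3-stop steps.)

f/1.2

ISO: 20000 → 16000 → 12800 → 10000 → 8000 → 6400 → 5000 → 4000 → 3200 → 2500 → 2000 → 1600 → 1250 → 1000 → 800 → 640 → 500 — 5 1/3 stops lower (darker).
Need 5 1/3 stops brighter from the aperture: f/8 → f/7.1 → f/6.3 → f/5.6 → f/5 → f/4.5 → f/4 → f/3.5 → f/3.2 → f/2.8 → f/2.5 → f/2.2 → f/2 → f/1.8 → f/1.6 → f/1.4 → f/1.2.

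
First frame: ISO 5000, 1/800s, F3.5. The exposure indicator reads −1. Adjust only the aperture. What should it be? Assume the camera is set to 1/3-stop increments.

Underexposed by 1 stop → need 1 stop brighter.
Aperture: f/3.5 → f/3.2 → f/2.8 → f/2.5.

f/2.5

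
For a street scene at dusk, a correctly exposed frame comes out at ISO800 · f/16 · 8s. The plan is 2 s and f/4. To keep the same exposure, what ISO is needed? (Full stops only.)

ISO 200

Shutter speed: 8 → 4 → 2 — 2 stops faster (darker).
Aperture: f/16 → f/11 → f/8 → f/5.6 → f/4 — 4 stops larger aperture (brighter).
Net change so far: 2 stops brighter. Offset with the ISO: 800 → 400 → 200.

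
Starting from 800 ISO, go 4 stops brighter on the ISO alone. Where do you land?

ISO 12800

ISO: 800 → 1600 → 3200 → 6400 → 12800 — 4 stops raised (brighter).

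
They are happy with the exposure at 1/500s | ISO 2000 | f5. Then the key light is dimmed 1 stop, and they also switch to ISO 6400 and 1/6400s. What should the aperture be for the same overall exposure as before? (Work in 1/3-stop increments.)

f/1.8

Scene light: 1 stop darker.
ISO: 2000 → 2500 → 3200 → 4000 → 5000 → 6400 — 1 2/3 stops higher (brighter).
Shutter speed: 1/500 → 1/640 → 1/800 → 1/1000 → 1/1250 → 1/1600 → 1/2000 → 1/2500 → 1/3200 → 1/4000 → 1/5000 → 1/6400 — 3 2/3 stops shorter (darker).
Net so far: 3 stops darker. Aperture: f/5 → f/4.5 → f/4 → f/3.5 → f/3.2 → f/2.8 → f/2.5 → f/2.2 → f/2 → f/1.8.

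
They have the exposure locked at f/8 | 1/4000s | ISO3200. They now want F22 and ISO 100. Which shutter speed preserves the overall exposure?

1/15s

Aperture: f/8 → f/11 → f/16 → f/22 — 3 stops narrower (darker).
ISO: 3200 → 1600 → 800 → 400 → 200 → 100 — 5 stops dropped (darker).
Net change so far: 8 stops darker. Offset with the shutter speed: 1/4000 → 1/2000 → 1/1000 → 1/500 → 1/250 → 1/125 → 1/60 → 1/30 → 1/15.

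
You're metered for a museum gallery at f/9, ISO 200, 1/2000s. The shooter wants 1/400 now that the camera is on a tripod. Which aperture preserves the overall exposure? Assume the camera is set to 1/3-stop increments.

f/20

Shutter speed: 1/2000 → 1/1600 → 1/1250 → 1/1000 → 1/800 → 1/640 → 1/500 → 1/400 — 2 1/3 stops longer (brighter).
Need 2 1/3 stops darker from the aperture: f/9 → f/10 → f/11 → f/13 → f/14 → f/16 → f/18 → f/20.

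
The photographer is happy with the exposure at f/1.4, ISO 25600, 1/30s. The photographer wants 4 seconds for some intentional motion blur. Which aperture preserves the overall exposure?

Shutter speed: 1/30 → 1/15 → 1/8 → 1/4 → 1/2 → 1 → 2 → 4 — 7 stops slower (brighter).
Need 7 stops darker from the aperture: f/1.4 → f/2 → f/2.8 → f/4 → f/5.6 → f/8 → f/11 → f/16.

f/16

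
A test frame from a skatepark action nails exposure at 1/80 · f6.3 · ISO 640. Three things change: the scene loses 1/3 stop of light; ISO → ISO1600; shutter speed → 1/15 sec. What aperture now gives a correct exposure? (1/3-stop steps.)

Scene light: 1/3 stop darker.
ISO: 640 → 800 → 1000 → 1250 → 1600 — 1 1/3 stops higher (brighter).
Shutter speed: 1/80 → 1/60 → 1/50 → 1/40 → 1/30 → 1/25 → 1/20 → 1/15 — 2 1/3 stops slower (brighter).
Net so far: 3 1/3 stops brighter. Aperture: f/6.3 → f/7.1 → f/8 → f/9 → f/10 → f/11 → f/13 → f/14 → f/16 → f/18 → f/20.

f/20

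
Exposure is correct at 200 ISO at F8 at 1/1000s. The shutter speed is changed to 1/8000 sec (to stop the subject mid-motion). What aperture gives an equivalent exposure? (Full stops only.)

f/2.8

Shutter speed: 1/1000 → 1/2000 → 1/4000 → 1/8000 — 3 stops faster (darker).
Need 3 stops brighter from the aperture: f/8 → f/5.6 → f/4 → f/2.8.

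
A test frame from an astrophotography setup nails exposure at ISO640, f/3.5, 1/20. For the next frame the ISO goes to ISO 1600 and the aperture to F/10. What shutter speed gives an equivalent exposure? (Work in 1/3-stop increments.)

1/6s

ISO: 640 → 800 → 1000 → 1250 → 1600 — 1 1/3 stops higher (brighter).
Aperture: f/3.5 → f/4 → f/4.5 → f/5 → f/5.6 → f/6.3 → f/7.1 → f/8 → f/9 → f/10 — 3 stops smaller aperture (darker).
Net change so far: 1 2/3 stops darker. Offset with the shutter speed: 1/20 → 1/15 → 1/13 → 1/10 → 1/8 → 1/6.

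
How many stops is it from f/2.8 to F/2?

f/2.8 → f/2 — count the steps: 1 stop.

1 stop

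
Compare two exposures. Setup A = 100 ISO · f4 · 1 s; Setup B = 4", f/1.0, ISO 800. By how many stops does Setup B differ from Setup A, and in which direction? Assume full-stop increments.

Aperture: f/4 → f/2.8 → f/2 → f/1.4 → f/1.0 — 4 stops opened up (brighter).
Shutter speed: 1 → 2 → 4 — 2 stops longer (brighter).
ISO: 100 → 200 → 400 → 800 — 3 stops raised (brighter).
Net: +4 +2 +3 = +9 stops.

9 stops brighter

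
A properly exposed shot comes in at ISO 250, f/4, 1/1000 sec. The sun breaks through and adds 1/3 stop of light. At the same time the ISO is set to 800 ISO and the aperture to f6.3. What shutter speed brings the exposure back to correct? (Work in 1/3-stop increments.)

1/1600s

Scene light: 1/3 stop brighter.
ISO: 250 → 320 → 400 → 500 → 640 → 800 — 1 2/3 stops higher (brighter).
Aperture: f/4 → f/4.5 → f/5 → f/5.6 → f/6.3 — 1 1/3 stops narrower (darker).
Net so far: 2/3 stop brighter. Shutter speed: 1/1000 → 1/1250 → 1/1600.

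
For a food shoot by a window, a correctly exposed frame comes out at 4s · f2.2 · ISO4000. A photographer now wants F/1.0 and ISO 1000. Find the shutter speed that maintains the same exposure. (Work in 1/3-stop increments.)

3.2 s

Aperture: f/2.2 → f/2 → f/1.8 → f/1.6 → f/1.4 → f/1.2 → f/1.1 → f/1.0 — 2 1/3 stops larger aperture (brighter).
ISO: 4000 → 3200 → 2500 → 2000 → 1600 → 1250 → 1000 — 2 stops lower (darker).
Net change so far: 1/3 stop brighter. Offset with the shutter speed: 4 → 3.2.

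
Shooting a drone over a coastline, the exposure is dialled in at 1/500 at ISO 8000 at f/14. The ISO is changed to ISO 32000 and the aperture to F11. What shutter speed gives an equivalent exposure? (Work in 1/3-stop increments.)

ISO: 8000 → 10000 → 12800 → 16000 → 20000 → 25600 → 32000 — 2 stops raised (brighter).
Aperture: f/14 → f/13 → f/11 — 2/3 stop wider (brighter).
Net change so far: 2 2/3 stops brighter. Offset with the shutter speed: 1/500 → 1/640 → 1/800 → 1/1000 → 1/1250 → 1/1600 → 1/2000 → 1/2500 → 1/3200.

1/3200s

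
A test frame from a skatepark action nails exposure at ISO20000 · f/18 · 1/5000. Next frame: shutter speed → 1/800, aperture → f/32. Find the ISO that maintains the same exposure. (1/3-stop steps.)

ISO 10000

Shutter speed: 1/5000 → 1/4000 → 1/3200 → 1/2500 → 1/2000 → 1/1600 → 1/1250 → 1/1000 → 1/800 — 2 2/3 stops slower (brighter).
Aperture: f/18 → f/20 → f/22 → f/25 → f/29 → f/32 — 1 2/3 stops stopped down (darker).
Net change so far: 1 stop brighter. Offset with the ISO: 20000 → 16000 → 12800 → 10000.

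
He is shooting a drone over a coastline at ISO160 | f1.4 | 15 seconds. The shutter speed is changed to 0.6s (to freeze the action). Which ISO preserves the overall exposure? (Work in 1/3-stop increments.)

ISO 4000

Shutter speed: 15 → 13 → 10 → 8 → 6 → 5 → 4 → 3.2 → 2.5 → 2 → 1.6 → 1.3 → 1 → 0.8 → 0.6 — 4 2/3 stops faster (darker).
Need 4 2/3 stops brighter from the ISO: 160 → 200 → 250 → 320 → 400 → 500 → 640 → 800 → 1000 → 1250 → 1600 → 2000 → 2500 → 3200 → 4000.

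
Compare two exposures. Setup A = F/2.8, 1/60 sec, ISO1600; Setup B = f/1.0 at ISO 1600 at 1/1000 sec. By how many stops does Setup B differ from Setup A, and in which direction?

Aperture: f/2.8 → f/2 → f/1.4 → f/1.0 — 3 stops larger aperture (brighter).
Shutter speed: 1/60 → 1/125 → 1/250 → 1/500 → 1/1000 — 4 stops faster (darker).
ISO: unchanged.
Net: +3 −4 = −1 stop.

1 stop darker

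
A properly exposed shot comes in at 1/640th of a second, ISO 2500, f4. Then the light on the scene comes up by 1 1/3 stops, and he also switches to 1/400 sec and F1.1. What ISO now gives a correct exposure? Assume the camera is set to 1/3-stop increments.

ISO 50

Scene light: 1 1/3 stops brighter.
Shutter speed: 1/640 → 1/500 → 1/400 — 2/3 stop slower (brighter).
Aperture: f/4 → f/3.5 → f/3.2 → f/2.8 → f/2.5 → f/2.2 → f/2 → f/1.8 → f/1.6 → f/1.4 → f/1.2 → f/1.1 — 3 2/3 stops wider (brighter).
Net so far: 5 2/3 stops brighter. ISO: 2500 → 2000 → 1600 → 1250 → 1000 → 800 → 640 → 500 → 400 → 320 → 250 → 200 → 160 → 125 → 100 → 80 → 64 → 50.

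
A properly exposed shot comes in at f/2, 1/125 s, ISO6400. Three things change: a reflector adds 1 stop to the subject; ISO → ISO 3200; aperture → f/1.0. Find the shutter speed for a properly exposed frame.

1/500s

Scene light: 1 stop brighter.
ISO: 6400 → 3200 — 1 stop dropped (darker).
Aperture: f/2 → f/1.4 → f/1.0 — 2 stops opened up (brighter).
Net so far: 2 stops brighter. Shutter speed: 1/125 → 1/250 → 1/500.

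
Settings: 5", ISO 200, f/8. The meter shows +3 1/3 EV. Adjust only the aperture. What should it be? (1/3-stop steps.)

Overexposed by 3 1/3 stops → need 3 1/3 stops darker.
Aperture: f/8 → f/9 → f/10 → f/11 → f/13 → f/14 → f/16 → f/18 → f/20 → f/22 → f/25.

f/25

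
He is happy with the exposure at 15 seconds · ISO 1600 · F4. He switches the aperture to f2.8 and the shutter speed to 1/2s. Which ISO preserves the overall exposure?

Aperture: f/4 → f/2.8 — 1 stop wider (brighter).
Shutter speed: 15 → 8 → 4 → 2 → 1 → 1/2 — 5 stops shorter (darker).
Net change so far: 4 stops darker. Offset with the ISO: 1600 → 3200 → 6400 → 12800 → 25600.

ISO 25600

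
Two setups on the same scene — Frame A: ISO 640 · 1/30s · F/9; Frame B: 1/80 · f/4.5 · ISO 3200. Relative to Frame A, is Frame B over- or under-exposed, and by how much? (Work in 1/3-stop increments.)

Aperture: f/9 → f/8 → f/7.1 → f/6.3 → f/5.6 → f/5 → f/4.5 — 2 stops larger aperture (brighter).
Shutter speed: 1/30 → 1/40 → 1/50 → 1/60 → 1/80 — 1 1/3 stops shorter (darker).
ISO: 640 → 800 → 1000 → 1250 → 1600 → 2000 → 2500 → 3200 — 2 1/3 stops higher (brighter).
Net: +2 −1 1/3 +2 1/3 = +3 stops.

3 stops brighter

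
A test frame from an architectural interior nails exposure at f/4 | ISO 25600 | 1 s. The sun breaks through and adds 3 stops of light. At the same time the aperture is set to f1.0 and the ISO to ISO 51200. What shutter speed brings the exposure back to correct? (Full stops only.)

Scene light: 3 stops brighter.
Aperture: f/4 → f/2.8 → f/2 → f/1.4 → f/1.0 — 4 stops wider (brighter).
ISO: 25600 → 51200 — 1 stop raised (brighter).
Net so far: 8 stops brighter. Shutter speed: 1 → 1/2 → 1/4 → 1/8 → 1/15 → 1/30 → 1/60 → 1/125 → 1/250.

1/250s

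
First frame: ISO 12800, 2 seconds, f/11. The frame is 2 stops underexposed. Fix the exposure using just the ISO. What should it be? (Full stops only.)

ISO 51200

Underexposed by 2 stops → need 2 stops brighter.
ISO: 12800 → 25600 → 51200.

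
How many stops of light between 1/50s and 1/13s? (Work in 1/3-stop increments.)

1/50 → 1/40 → 1/30 → 1/25 → 1/20 → 1/15 → 1/13 — count the steps: 6 third-stops = 2 stops.

2 stops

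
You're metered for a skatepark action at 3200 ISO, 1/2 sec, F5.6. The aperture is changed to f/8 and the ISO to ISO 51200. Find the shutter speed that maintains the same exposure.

Aperture: f/5.6 → f/8 — 1 stop narrower (darker).
ISO: 3200 → 6400 → 12800 → 25600 → 51200 — 4 stops higher (brighter).
Net change so far: 3 stops brighter. Offset with the shutter speed: 1/2 → 1/4 → 1/8 → 1/15.

1/15s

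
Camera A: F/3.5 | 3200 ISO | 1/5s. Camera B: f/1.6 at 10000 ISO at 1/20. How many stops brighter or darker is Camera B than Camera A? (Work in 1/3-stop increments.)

Aperture: f/3.5 → f/3.2 → f/2.8 → f/2.5 → f/2.2 → f/2 → f/1.8 → f/1.6 — 2 1/3 stops wider (brighter).
Shutter speed: 1/5 → 1/6 → 1/8 → 1/10 → 1/13 → 1/15 → 1/20 — 2 stops faster (darker).
ISO: 3200 → 4000 → 5000 → 6400 → 8000 → 10000 — 1 2/3 stops raised (brighter).
Net: +2 1/3 −2 +1 2/3 = +2 stops.

2 stops brighter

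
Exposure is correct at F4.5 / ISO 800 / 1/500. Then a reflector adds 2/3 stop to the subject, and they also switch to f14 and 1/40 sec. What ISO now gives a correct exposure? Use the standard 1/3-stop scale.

Scene light: 2/3 stop brighter.
Aperture: f/4.5 → f/5 → f/5.6 → f/6.3 → f/7.1 → f/8 → f/9 → f/10 → f/11 → f/13 → f/14 — 3 1/3 stops narrower (darker).
Shutter speed: 1/500 → 1/400 → 1/320 → 1/250 → 1/200 → 1/160 → 1/125 → 1/100 → 1/80 → 1/60 → 1/50 → 1/40 — 3 2/3 stops longer (brighter).
Net so far: 1 stop brighter. ISO: 800 → 640 → 500 → 400.

ISO 400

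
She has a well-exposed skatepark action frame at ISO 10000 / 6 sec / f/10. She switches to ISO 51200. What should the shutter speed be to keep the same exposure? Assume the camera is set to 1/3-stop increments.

ISO: 10000 → 12800 → 16000 → 20000 → 25600 → 32000 → 40000 → 51200 — 2 1/3 stops raised (brighter).
Need 2 1/3 stops darker from the shutter speed: 6 → 5 → 4 → 3.2 → 2.5 → 2 → 1.6 → 1.3.

1.3 s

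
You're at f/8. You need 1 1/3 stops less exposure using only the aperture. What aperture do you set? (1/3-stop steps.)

f/13

Aperture: f/8 → f/9 → f/10 → f/11 → f/13 — 1 1/3 stops stopped down (darker).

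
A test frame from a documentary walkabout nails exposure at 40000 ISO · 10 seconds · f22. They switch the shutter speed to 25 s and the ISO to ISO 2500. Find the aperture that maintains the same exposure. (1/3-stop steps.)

f/9

Shutter speed: 10 → 13 → 15 → 20 → 25 — 1 1/3 stops longer (brighter).
ISO: 40000 → 32000 → 25600 → 20000 → 16000 → 12800 → 10000 → 8000 → 6400 → 5000 → 4000 → 3200 → 2500 — 4 stops dropped (darker).
Net change so far: 2 2/3 stops darker. Offset with the aperture: f/22 → f/20 → f/18 → f/16 → f/14 → f/13 → f/11 → f/10 → f/9.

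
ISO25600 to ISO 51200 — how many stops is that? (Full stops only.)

25600 → 51200 — count the steps: 1 stop.

1 stop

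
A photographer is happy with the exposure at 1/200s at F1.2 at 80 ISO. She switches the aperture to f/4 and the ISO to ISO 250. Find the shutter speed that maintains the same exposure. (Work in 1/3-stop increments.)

1/60s

Aperture: f/1.2 → f/1.4 → f/1.6 → f/1.8 → f/2 → f/2.2 → f/2.5 → f/2.8 → f/3.2 → f/3.5 → f/4 — 3 1/3 stops smaller aperture (darker).
ISO: 80 → 100 → 125 → 160 → 200 → 250 — 1 2/3 stops raised (brighter).
Net change so far: 1 2/3 stops darker. Offset with the shutter speed: 1/200 → 1/160 → 1/125 → 1/100 → 1/80 → 1/60.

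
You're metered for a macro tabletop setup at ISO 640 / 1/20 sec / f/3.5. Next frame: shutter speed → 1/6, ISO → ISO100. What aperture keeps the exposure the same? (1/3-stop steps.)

Shutter speed: 1/20 → 1/15 → 1/13 → 1/10 → 1/8 → 1/6 — 1 2/3 stops slower (brighter).
ISO: 640 → 500 → 400 → 320 → 250 → 200 → 160 → 125 → 100 — 2 2/3 stops dropped (darker).
Net change so far: 1 stop darker. Offset with the aperture: f/3.5 → f/3.2 → f/2.8 → f/2.5.

f/2.5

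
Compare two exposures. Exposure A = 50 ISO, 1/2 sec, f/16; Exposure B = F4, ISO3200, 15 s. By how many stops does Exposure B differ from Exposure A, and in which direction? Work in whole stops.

Aperture: f/16 → f/11 → f/8 → f/5.6 → f/4 — 4 stops opened up (brighter).
Shutter speed: 1/2 → 1 → 2 → 4 → 8 → 15 — 5 stops slower (brighter).
ISO: 50 → 100 → 200 → 400 → 800 → 1600 → 3200 — 6 stops higher (brighter).
Net: +4 +5 +6 = +15 stops.

15 stops brighter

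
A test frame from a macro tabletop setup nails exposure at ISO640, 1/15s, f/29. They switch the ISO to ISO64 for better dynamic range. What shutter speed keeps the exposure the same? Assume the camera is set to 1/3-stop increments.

0.6 s

ISO: 640 → 500 → 400 → 320 → 250 → 200 → 160 → 125 → 100 → 80 → 64 — 3 1/3 stops dropped (darker).
Need 3 1/3 stops brighter from the shutter speed: 1/15 → 1/13 → 1/10 → 1/8 → 1/6 → 1/5 → 1/4 → 0.3 → 0.4 → 0.5 → 0.6.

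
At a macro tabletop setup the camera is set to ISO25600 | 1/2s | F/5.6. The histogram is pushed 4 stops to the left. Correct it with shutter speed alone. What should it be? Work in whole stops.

Underexposed by 4 stops → need 4 stops brighter.
Shutter speed: 1/2 → 1 → 2 → 4 → 8.

8 s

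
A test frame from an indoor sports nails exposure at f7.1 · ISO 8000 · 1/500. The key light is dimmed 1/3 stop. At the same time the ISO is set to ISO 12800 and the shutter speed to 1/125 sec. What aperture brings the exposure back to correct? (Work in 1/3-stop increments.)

f/16

Scene light: 1/3 stop darker.
ISO: 8000 → 10000 → 12800 — 2/3 stop higher (brighter).
Shutter speed: 1/500 → 1/400 → 1/320 → 1/250 → 1/200 → 1/160 → 1/125 — 2 stops longer (brighter).
Net so far: 2 1/3 stops brighter. Aperture: f/7.1 → f/8 → f/9 → f/10 → f/11 → f/13 → f/14 → f/16.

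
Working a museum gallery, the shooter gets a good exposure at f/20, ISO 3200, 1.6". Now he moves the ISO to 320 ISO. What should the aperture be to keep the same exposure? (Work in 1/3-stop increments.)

f/6.3

ISO: 3200 → 2500 → 2000 → 1600 → 1250 → 1000 → 800 → 640 → 500 → 400 → 320 — 3 1/3 stops lower (darker).
Need 3 1/3 stops brighter from the aperture: f/20 → f/18 → f/16 → f/14 → f/13 → f/11 → f/10 → f/9 → f/8 → f/7.1 → f/6.3.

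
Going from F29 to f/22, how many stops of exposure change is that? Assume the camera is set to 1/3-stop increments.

f/29 → f/25 → f/22 — count the steps: 2 third-stops = 2/3 stop.

2/3 stop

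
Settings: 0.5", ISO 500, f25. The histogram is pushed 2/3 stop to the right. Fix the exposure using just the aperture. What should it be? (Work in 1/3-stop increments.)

Overexposed by 2/3 stop → need 2/3 stop darker.
Aperture: f/25 → f/29 → f/32.

f/32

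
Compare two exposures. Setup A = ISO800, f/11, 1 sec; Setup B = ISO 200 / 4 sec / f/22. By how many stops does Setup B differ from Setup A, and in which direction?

2 stops darker

Aperture: f/11 → f/16 → f/22 — 2 stops smaller aperture (darker).
Shutter speed: 1 → 2 → 4 — 2 stops longer (brighter).
ISO: 800 → 400 → 200 — 2 stops dropped (darker).
Net: −2 +2 −2 = −2 stops.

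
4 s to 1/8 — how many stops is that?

4 → 2 → 1 → 1/2 → 1/4 → 1/8 — count the steps: 5 stops.

5 stops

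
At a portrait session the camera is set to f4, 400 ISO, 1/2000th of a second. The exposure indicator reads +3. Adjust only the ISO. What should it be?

Overexposed by 3 stops → need 3 stops darker.
ISO: 400 → 200 → 100 → 50.

ISO 50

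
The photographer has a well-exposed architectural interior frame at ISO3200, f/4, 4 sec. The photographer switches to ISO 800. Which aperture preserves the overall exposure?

ISO: 3200 → 1600 → 800 — 2 stops lower (darker).
Need 2 stops brighter from the aperture: f/4 → f/2.8 → f/2.

f/2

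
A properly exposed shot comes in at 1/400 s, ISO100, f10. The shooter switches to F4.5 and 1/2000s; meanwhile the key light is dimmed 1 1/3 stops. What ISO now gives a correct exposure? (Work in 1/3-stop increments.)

ISO 250

Scene light: 1 1/3 stops darker.
Aperture: f/10 → f/9 → f/8 → f/7.1 → f/6.3 → f/5.6 → f/5 → f/4.5 — 2 1/3 stops wider (brighter).
Shutter speed: 1/400 → 1/500 → 1/640 → 1/800 → 1/1000 → 1/1250 → 1/1600 → 1/2000 — 2 1/3 stops faster (darker).
Net so far: 1 1/3 stops darker. ISO: 100 → 125 → 160 → 200 → 250.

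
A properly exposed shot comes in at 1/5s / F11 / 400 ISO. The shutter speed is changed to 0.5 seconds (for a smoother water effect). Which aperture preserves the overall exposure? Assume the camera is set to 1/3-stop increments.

f/18

Shutter speed: 1/5 → 1/4 → 0.3 → 0.4 → 0.5 — 1 1/3 stops longer (brighter).
Need 1 1/3 stops darker from the aperture: f/11 → f/13 → f/14 → f/16 → f/18.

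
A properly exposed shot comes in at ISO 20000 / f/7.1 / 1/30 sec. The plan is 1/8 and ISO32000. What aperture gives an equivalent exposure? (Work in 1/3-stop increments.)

Shutter speed: 1/30 → 1/25 → 1/20 → 1/15 → 1/13 → 1/10 → 1/8 — 2 stops slower (brighter).
ISO: 20000 → 25600 → 32000 — 2/3 stop raised (brighter).
Net change so far: 2 2/3 stops brighter. Offset with the aperture: f/7.1 → f/8 → f/9 → f/10 → f/11 → f/13 → f/14 → f/16 → f/18.

f/18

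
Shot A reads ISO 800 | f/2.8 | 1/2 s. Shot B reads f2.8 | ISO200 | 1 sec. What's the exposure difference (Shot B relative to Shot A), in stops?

Aperture: unchanged.
Shutter speed: 1/2 → 1 — 1 stop longer (brighter).
ISO: 800 → 400 → 200 — 2 stops lower (darker).
Net: +1 −2 = −1 stop.

1 stop darker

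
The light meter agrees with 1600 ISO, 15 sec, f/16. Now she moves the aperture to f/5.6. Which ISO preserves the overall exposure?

ISO 200

Aperture: f/16 → f/11 → f/8 → f/5.6 — 3 stops opened up (brighter).
Need 3 stops darker from the ISO: 1600 → 800 → 400 → 200.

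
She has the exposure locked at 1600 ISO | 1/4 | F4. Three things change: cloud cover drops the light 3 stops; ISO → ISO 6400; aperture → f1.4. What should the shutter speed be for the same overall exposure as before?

1/15s

Scene light: 3 stops darker.
ISO: 1600 → 3200 → 6400 — 2 stops raised (brighter).
Aperture: f/4 → f/2.8 → f/2 → f/1.4 — 3 stops opened up (brighter).
Net so far: 2 stops brighter. Shutter speed: 1/4 → 1/8 → 1/15.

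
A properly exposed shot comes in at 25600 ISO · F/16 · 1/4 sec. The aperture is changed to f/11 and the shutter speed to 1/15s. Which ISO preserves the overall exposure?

ISO 51200

Aperture: f/16 → f/11 — 1 stop larger aperture (brighter).
Shutter speed: 1/4 → 1/8 → 1/15 — 2 stops shorter (darker).
Net change so far: 1 stop darker. Offset with the ISO: 25600 → 51200.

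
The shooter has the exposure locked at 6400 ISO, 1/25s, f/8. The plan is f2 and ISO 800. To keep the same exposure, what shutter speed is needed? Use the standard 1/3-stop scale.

Aperture: f/8 → f/7.1 → f/6.3 → f/5.6 → f/5 → f/4.5 → f/4 → f/3.5 → f/3.2 → f/2.8 → f/2.5 → f/2.2 → f/2 — 4 stops wider (brighter).
ISO: 6400 → 5000 → 4000 → 3200 → 2500 → 2000 → 1600 → 1250 → 1000 → 800 — 3 stops dropped (darker).
Net change so far: 1 stop brighter. Offset with the shutter speed: 1/25 → 1/30 → 1/40 → 1/50.

1/50s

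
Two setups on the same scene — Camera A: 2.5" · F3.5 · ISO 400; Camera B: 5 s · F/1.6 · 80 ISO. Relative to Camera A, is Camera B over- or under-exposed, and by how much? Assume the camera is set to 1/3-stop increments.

1 stop brighter

Aperture: f/3.5 → f/3.2 → f/2.8 → f/2.5 → f/2.2 → f/2 → f/1.8 → f/1.6 — 2 1/3 stops wider (brighter).
Shutter speed: 2.5 → 3.2 → 4 → 5 — 1 stop longer (brighter).
ISO: 400 → 320 → 250 → 200 → 160 → 125 → 100 → 80 — 2 1/3 stops dropped (darker).
Net: +2 1/3 +1 −2 1/3 = +1 stop.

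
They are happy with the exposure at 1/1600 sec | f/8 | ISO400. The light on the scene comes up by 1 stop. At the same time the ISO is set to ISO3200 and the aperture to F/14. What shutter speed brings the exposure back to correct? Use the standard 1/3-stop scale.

1/8000s

Scene light: 1 stop brighter.
ISO: 400 → 500 → 640 → 800 → 1000 → 1250 → 1600 → 2000 → 2500 → 3200 — 3 stops higher (brighter).
Aperture: f/8 → f/9 → f/10 → f/11 → f/13 → f/14 — 1 2/3 stops narrower (darker).
Net so far: 2 1/3 stops brighter. Shutter speed: 1/1600 → 1/2000 → 1/2500 → 1/3200 → 1/4000 → 1/5000 → 1/6400 → 1/8000.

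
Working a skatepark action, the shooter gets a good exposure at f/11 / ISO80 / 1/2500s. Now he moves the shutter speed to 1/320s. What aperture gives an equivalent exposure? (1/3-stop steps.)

Shutter speed: 1/2500 → 1/2000 → 1/1600 → 1/1250 → 1/1000 → 1/800 → 1/640 → 1/500 → 1/400 → 1/320 — 3 stops longer (brighter).
Need 3 stops darker from the aperture: f/11 → f/13 → f/14 → f/16 → f/18 → f/20 → f/22 → f/25 → f/29 → f/32.

f/32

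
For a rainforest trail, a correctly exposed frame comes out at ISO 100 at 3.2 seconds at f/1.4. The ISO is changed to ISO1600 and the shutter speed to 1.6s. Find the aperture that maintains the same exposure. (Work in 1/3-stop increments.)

ISO: 100 → 125 → 160 → 200 → 250 → 320 → 400 → 500 → 640 → 800 → 1000 → 1250 → 1600 — 4 stops higher (brighter).
Shutter speed: 3.2 → 2.5 → 2 → 1.6 — 1 stop shorter (darker).
Net change so far: 3 stops brighter. Offset with the aperture: f/1.4 → f/1.6 → f/1.8 → f/2 → f/2.2 → f/2.5 → f/2.8 → f/3.2 → f/3.5 → f/4.

f/4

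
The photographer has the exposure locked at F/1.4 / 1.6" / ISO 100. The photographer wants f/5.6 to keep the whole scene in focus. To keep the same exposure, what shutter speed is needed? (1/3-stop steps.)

Aperture: f/1.4 → f/1.6 → f/1.8 → f/2 → f/2.2 → f/2.5 → f/2.8 → f/3.2 → f/3.5 → f/4 → f/4.5 → f/5 → f/5.6 — 4 stops smaller aperture (darker).
Need 4 stops brighter from the shutter speed: 1.6 → 2 → 2.5 → 3.2 → 4 → 5 → 6 → 8 → 10 → 13 → 15 → 20 → 25.

25 s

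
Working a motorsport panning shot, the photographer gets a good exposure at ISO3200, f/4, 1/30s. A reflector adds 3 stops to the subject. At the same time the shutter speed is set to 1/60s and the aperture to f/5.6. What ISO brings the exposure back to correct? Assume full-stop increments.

Scene light: 3 stops brighter.
Shutter speed: 1/30 → 1/60 — 1 stop shorter (darker).
Aperture: f/4 → f/5.6 — 1 stop smaller aperture (darker).
Net so far: 1 stop brighter. ISO: 3200 → 1600.

ISO 1600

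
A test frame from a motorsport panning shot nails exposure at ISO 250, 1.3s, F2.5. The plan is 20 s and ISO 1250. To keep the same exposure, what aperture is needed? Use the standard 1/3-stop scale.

f/22

Shutter speed: 1.3 → 1.6 → 2 → 2.5 → 3.2 → 4 → 5 → 6 → 8 → 10 → 13 → 15 → 20 — 4 stops slower (brighter).
ISO: 250 → 320 → 400 → 500 → 640 → 800 → 1000 → 1250 — 2 1/3 stops raised (brighter).
Net change so far: 6 1/3 stops brighter. Offset with the aperture: f/2.5 → f/2.8 → f/3.2 → f/3.5 → f/4 → f/4.5 → f/5 → f/5.6 → f/6.3 → f/7.1 → f/8 → f/9 → f/10 → f/11 → f/13 → f/14 → f/16 → f/18 → f/20 → f/22.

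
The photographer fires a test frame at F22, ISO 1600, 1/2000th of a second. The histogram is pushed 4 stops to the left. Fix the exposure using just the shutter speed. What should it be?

1/125s

Underexposed by 4 stops → need 4 stops brighter.
Shutter speed: 1/2000 → 1/1000 → 1/500 → 1/250 → 1/125.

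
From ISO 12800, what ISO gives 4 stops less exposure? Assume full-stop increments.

ISO: 12800 → 6400 → 3200 → 1600 → 800 — 4 stops dropped (darker).

ISO 800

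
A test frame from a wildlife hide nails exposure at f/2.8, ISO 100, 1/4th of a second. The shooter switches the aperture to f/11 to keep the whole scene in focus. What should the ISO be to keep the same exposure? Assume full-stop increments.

Aperture: f/2.8 → f/4 → f/5.6 → f/8 → f/11 — 4 stops narrower (darker).
Need 4 stops brighter from the ISO: 100 → 200 → 400 → 800 → 1600.

ISO 1600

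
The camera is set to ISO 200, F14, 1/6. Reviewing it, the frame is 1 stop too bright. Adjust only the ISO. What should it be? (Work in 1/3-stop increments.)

Overexposed by 1 stop → need 1 stop darker.
ISO: 200 → 160 → 125 → 100.

ISO 100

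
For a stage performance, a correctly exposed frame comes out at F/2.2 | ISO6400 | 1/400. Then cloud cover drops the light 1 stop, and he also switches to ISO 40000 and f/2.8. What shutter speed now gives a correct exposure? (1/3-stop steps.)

Scene light: 1 stop darker.
ISO: 6400 → 8000 → 10000 → 12800 → 16000 → 20000 → 25600 → 32000 → 40000 — 2 2/3 stops raised (brighter).
Aperture: f/2.2 → f/2.5 → f/2.8 — 2/3 stop stopped down (darker).
Net so far: 1 stop brighter. Shutter speed: 1/400 → 1/500 → 1/640 → 1/800.

1/800s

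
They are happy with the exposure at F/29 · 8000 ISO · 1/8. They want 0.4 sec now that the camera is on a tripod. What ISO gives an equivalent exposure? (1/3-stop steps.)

ISO 2500

Shutter speed: 1/8 → 1/6 → 1/5 → 1/4 → 0.3 → 0.4 — 1 2/3 stops longer (brighter).
Need 1 2/3 stops darker from the ISO: 8000 → 6400 → 5000 → 4000 → 3200 → 2500.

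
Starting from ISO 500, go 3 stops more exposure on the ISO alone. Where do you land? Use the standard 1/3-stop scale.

ISO: 500 → 640 → 800 → 1000 → 1250 → 1600 → 2000 → 2500 → 3200 → 4000 — 3 stops raised (brighter).

ISO 4000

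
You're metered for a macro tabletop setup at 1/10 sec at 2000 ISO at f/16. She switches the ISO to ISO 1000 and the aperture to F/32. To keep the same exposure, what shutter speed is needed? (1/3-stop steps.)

ISO: 2000 → 1600 → 1250 → 1000 — 1 stop dropped (darker).
Aperture: f/16 → f/18 → f/20 → f/22 → f/25 → f/29 → f/32 — 2 stops smaller aperture (darker).
Net change so far: 3 stops darker. Offset with the shutter speed: 1/10 → 1/8 → 1/6 → 1/5 → 1/4 → 0.3 → 0.4 → 0.5 → 0.6 → 0.8.

0.8 s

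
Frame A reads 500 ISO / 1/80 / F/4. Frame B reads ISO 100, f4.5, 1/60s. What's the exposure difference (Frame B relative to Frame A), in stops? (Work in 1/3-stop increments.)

Aperture: f/4 → f/4.5 — 1/3 stop narrower (darker).
Shutter speed: 1/80 → 1/60 — 1/3 stop slower (brighter).
ISO: 500 → 400 → 320 → 250 → 200 → 160 → 125 → 100 — 2 1/3 stops dropped (darker).
Net: −1/3 +1/3 −2 1/3 = −2 1/3 stops.

2 1/3 stops darker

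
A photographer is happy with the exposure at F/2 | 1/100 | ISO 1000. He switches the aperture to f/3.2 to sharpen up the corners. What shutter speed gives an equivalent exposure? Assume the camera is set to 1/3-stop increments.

1/40s

Aperture: f/2 → f/2.2 → f/2.5 → f/2.8 → f/3.2 — 1 1/3 stops narrower (darker).
Need 1 1/3 stops brighter from the shutter speed: 1/100 → 1/80 → 1/60 → 1/50 → 1/40.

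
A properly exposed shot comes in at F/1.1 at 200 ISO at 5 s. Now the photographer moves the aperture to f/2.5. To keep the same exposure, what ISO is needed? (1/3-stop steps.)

Aperture: f/1.1 → f/1.2 → f/1.4 → f/1.6 → f/1.8 → f/2 → f/2.2 → f/2.5 — 2 1/3 stops stopped down (darker).
Need 2 1/3 stops brighter from the ISO: 200 → 250 → 320 → 400 → 500 → 640 → 800 → 1000.

ISO 1000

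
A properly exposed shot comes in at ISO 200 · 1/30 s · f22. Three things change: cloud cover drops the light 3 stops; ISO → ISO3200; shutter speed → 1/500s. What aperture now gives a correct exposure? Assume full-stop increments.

Scene light: 3 stops darker.
ISO: 200 → 400 → 800 → 1600 → 3200 — 4 stops higher (brighter).
Shutter speed: 1/30 → 1/60 → 1/125 → 1/250 → 1/500 — 4 stops faster (darker).
Net so far: 3 stops darker. Aperture: f/22 → f/16 → f/11 → f/8.

f/8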